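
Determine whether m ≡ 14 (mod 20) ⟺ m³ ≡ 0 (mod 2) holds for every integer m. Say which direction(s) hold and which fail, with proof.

[⇒] Suppose m ≡ 14 (mod 20). Then m³ ≡ 14³ = 2744 (mod 20), and since 2 ∣ 20, also m³ ≡ 0 (mod 2).

[⇐] This fails: take m = 0. Then 0³ = 0 ≡ 0 (mod 2), yet 0 ≡ 0 (mod 20), not 14.

(⇒) holds; (⇐) fails.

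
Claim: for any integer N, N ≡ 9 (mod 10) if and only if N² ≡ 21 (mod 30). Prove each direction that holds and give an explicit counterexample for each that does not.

Forward direction. This fails: take N = 19. Then 19 ≡ 9 (mod 10), but 19² = 361 ≡ 1 (mod 30), not 21.

Converse. This fails: take N = 21. Then 21² = 441 ≡ 21 (mod 30), yet 21 ≡ 1 (mod 10), not 9.

Both directions fail.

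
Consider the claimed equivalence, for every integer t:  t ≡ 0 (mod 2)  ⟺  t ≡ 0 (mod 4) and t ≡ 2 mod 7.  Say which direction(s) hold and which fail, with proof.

Forward direction. This fails: t = 0 gives 0 ≡ 0 (mod 2) but 0 ≡ 0 (mod 7), so the conjunction on the right does not hold.

Converse. If t ≡ 0 (mod 4) and t ≡ 2 (mod 7), then by the Chinese remainder theorem t ≡ 16 (mod 28). Since 16 ≡ 0 (mod 2) and 2 ∣ 28, we get t ≡ 0 (mod 2).

Not equivalent: only (⇐) holds.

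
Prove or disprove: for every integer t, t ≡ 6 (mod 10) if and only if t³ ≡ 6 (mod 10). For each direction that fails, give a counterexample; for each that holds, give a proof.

(⇒) Suppose t ≡ 6 (mod 10). Write t = 10j + 6. Then (10j + 6)³ = 1000j³ + 1800j² + 1080j + 216 = 10(100j³ + 180j² + 108j + 21) + 6, so t³ ≡ 6 (mod 10).

(⇐) Conversely, suppose t³ ≡ 6 (mod 10). The only residue r in {0, …, 9} with r³ ≡ 6 (mod 10) is r = 6, so t ≡ 6 (mod 10).

Both directions hold; the statement is true.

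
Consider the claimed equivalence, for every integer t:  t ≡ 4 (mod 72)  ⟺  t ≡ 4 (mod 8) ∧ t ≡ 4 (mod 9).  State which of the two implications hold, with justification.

Both implications hold.

(⟹) Suppose t ≡ 4 (mod 72); write t = 72j + 4. Since 8 ∣ 72, reducing mod 8 gives t ≡ 4 (mod 8); since 9 ∣ 72, reducing mod 9 gives t ≡ 4 (mod 9).

(⟸) Conversely, if t ≡ 4 (mod 8) and t ≡ 4 (mod 9), then by the Chinese remainder theorem t ≡ 4 (mod 72). This is exactly t ≡ 4 (mod 72).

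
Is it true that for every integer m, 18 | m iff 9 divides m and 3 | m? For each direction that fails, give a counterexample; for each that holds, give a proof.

The forward direction holds; the converse fails.

(⇒) If 18 ∣ m, write m = 18q. Since 18 = 2·9, m = 9·(2q), so 9 ∣ m; and since 18 = 6·3, m = 3·(6q), so 3 ∣ m.

(⇐) This fails: take m = 9. Both 9 ∣ 9 and 3 ∣ 9, yet 9 is not a multiple of 18 (since 9 = 0·18 + 9), so 18 ∤ 9.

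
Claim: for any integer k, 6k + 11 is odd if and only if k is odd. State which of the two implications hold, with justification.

[⇒] This fails: take k = 0. Then 6k + 11 = 11, which is odd, yet k = 0 is even, not odd.

[⇐] Suppose k is odd. Since 6 is even, 6k is even for every k, so 6k + 11 has the same parity as 11, which is odd. Hence 6k + 11 is odd.

(⇒) fails; (⇐) holds.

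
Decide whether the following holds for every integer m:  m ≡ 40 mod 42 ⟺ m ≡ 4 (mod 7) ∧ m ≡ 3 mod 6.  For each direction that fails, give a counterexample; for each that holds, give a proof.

(→) This fails: m = 40 gives 40 ≡ 40 (mod 42) but 40 ≡ 5 (mod 7), so the conjunction on the right does not hold.

(←) This fails: m = 39 satisfies both congruences on the right (39 ≡ 4 mod 7 and 39 ≡ 3 mod 6) yet 39 ≡ 39 (mod 42), not 40.

Neither implication holds.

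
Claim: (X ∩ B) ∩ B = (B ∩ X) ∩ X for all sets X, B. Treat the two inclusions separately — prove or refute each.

Both inclusions hold; the sets are equal.

(⊇) Let x ∈ (B ∩ X) ∩ X. Then x ∈ X ∩ B, from which x ∈ (X ∩ B) ∩ B.

(⊆) Let x ∈ (X ∩ B) ∩ B. Then x ∈ X ∩ B, from which x ∈ (B ∩ X) ∩ X.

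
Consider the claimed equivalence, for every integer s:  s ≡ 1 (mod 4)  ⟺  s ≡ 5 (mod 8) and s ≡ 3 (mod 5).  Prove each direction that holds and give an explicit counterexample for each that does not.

[⇒] This fails: s = 1 gives 1 ≡ 1 (mod 4) but 1 ≡ 1 (mod 8), so the conjunction on the right does not hold.

[⇐] Conversely, if s ≡ 5 (mod 8) and s ≡ 3 (mod 5), then by the Chinese remainder theorem s ≡ 13 (mod 40). Since 13 ≡ 1 (mod 4) and 4 ∣ 40, we get s ≡ 1 (mod 4).

Not equivalent: only (⇐) holds.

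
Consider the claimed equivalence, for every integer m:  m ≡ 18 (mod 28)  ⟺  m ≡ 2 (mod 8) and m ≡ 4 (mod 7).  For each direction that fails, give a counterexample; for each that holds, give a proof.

[⇒] This fails: m = 46 gives 46 ≡ 18 (mod 28) but 46 ≡ 6 (mod 8), so the conjunction on the right does not hold.

[⇐] Conversely, if m ≡ 2 (mod 8) and m ≡ 4 (mod 7), then by the Chinese remainder theorem m ≡ 18 (mod 56). Since 18 ≡ 18 (mod 28) and 28 ∣ 56, we get m ≡ 18 (mod 28).

Only the reverse direction holds.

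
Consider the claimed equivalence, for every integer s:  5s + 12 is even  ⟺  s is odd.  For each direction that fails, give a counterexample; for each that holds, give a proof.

Neither implication holds.

Forward direction. This fails: s = 6 gives 5s + 12 = 42, which is even, but 6 is even, not odd.

Converse. This also fails: s = 5 is odd, but 5s + 12 = 37 is odd, not even.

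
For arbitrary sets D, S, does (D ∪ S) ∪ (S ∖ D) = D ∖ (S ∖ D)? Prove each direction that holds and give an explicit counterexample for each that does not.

The sets are not equal: only the reverse inclusion holds.

(⊆) This inclusion fails. Take D = ∅, S = {1}; then 1 ∈ (D ∪ S) ∪ (S ∖ D) but 1 ∉ D ∖ (S ∖ D).

(⊇) Let x ∈ D ∖ (S ∖ D). Then either x ∈ D and x ∉ S; or x ∈ D ∩ S. In each case x ∈ (D ∪ S) ∪ (S ∖ D), so D ∖ (S ∖ D) ⊆ (D ∪ S) ∪ (S ∖ D).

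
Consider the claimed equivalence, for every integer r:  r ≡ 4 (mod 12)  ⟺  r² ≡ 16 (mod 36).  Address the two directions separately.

Both directions fail.

(⇒) This fails: take r = 16. Then 16 ≡ 4 (mod 12), but 16² = 256 ≡ 4 (mod 36), not 16.

(⇐) This fails: take r = 14. Then 14² = 196 ≡ 16 (mod 36), yet 14 ≡ 2 (mod 12), not 4.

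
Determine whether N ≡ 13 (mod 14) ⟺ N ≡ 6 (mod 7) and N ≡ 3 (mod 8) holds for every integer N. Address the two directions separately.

Only the reverse direction holds.

(←) If N ≡ 6 (mod 7) and N ≡ 3 (mod 8), then by the Chinese remainder theorem N ≡ 27 (mod 56). Since 27 ≡ 13 (mod 14) and 14 ∣ 56, we get N ≡ 13 (mod 14).

(→) This fails: N = 41 gives 41 ≡ 13 (mod 14) but 41 ≡ 1 (mod 8), so the conjunction on the right does not hold.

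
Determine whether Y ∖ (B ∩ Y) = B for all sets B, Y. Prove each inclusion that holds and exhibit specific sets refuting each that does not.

Forward inclusion. This inclusion fails. Take B = ∅, Y = {1}; then 1 ∈ Y ∖ (B ∩ Y) but 1 ∉ B.

Reverse inclusion. This inclusion fails. Take B = {1}, Y = ∅; then 1 ∈ B but 1 ∉ Y ∖ (B ∩ Y).

Neither inclusion holds.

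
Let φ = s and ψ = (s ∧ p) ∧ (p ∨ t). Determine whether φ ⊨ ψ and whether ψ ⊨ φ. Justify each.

Forward direction. This fails. Under p = F, t = F, s = T, the left side is true but the right side is false.

Converse. Assume the antecedent. If p is true, the antecedent forces (p = T, t = F, s = T) or (p = T, t = T, s = T), and s holds there. If p is false, the antecedent cannot hold. Either way s holds.

(⇒) fails; (⇐) holds.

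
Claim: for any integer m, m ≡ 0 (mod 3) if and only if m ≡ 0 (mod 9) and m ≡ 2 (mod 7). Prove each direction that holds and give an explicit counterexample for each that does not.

Converse. If m ≡ 0 (mod 9) and m ≡ 2 (mod 7), then by the Chinese remainder theorem m ≡ 9 (mod 63). Since 9 ≡ 0 (mod 3) and 3 ∣ 63, we get m ≡ 0 (mod 3).

Forward direction. This fails: m = 0 gives 0 ≡ 0 (mod 3) but 0 ≡ 0 (mod 7), so the conjunction on the right does not hold.

Only the converse holds.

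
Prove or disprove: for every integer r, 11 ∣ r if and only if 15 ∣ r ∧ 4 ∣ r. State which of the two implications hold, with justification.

Neither implication holds.

(→) This fails: take r = 11. Certainly 11 ∣ 11, but 15 ∤ 11.

(←) This fails: take r = 60. Both 15 ∣ 60 and 4 ∣ 60, yet 60 is not a multiple of 11 (since 60 = 5·11 + 5), so 11 ∤ 60.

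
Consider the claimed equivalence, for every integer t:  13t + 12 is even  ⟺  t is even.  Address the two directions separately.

Both directions hold.

[⇐] Suppose t is even; write t = 2j. Then 13t + 12 = 13·(2j) + 12 = 2·13j + 12, which is even.

[⇒] Suppose 13t + 12 is even. Since 13 is odd, 13t and t have the same parity, so 13t + 12 ≡ t + 12 (mod 2). As 12 is even, 13t + 12 is even exactly when t is even. Thus t is even.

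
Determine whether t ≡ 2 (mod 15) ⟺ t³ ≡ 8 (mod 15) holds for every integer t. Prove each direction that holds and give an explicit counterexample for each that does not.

The biconditional holds.

[⇒] Suppose t ≡ 2 (mod 15). Write t = 15j + 2. Then (15j + 2)³ = 3375j³ + 1350j² + 180j + 8 = 15(225j³ + 90j² + 12j) + 8, so t³ ≡ 8 (mod 15).

[⇐] Conversely, suppose t³ ≡ 8 (mod 15). The only residue r in {0, …, 14} with r³ ≡ 8 (mod 15) is r = 2, so t ≡ 2 (mod 15).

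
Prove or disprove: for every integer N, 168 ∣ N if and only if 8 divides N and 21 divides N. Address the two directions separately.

The biconditional holds.

[⇐] Suppose 8 ∣ N and 21 ∣ N. Any common multiple of 8 and 21 is a multiple of their lcm; here gcd(8, 21) = 1, so lcm(8, 21) = 8·21 = 168, so 168 ∣ N.

[⇒] If 168 ∣ N, write N = 168q. Since 168 = 21·8, N = 8·(21q), so 8 ∣ N; and since 168 = 8·21, N = 21·(8q), so 21 ∣ N.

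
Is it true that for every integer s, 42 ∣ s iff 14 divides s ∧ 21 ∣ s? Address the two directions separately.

Equivalent; both directions hold.

(⟸) Suppose 14 ∣ s and 21 ∣ s. Any common multiple of 14 and 21 is a multiple of their lcm; here lcm(14, 21) = 14·21/gcd(14, 21) = 294/7 = 42, so 42 ∣ s.

(⟹) If 42 ∣ s, write s = 42q. Since 42 = 3·14, s = 14·(3q), so 14 ∣ s; and since 42 = 2·21, s = 21·(2q), so 21 ∣ s.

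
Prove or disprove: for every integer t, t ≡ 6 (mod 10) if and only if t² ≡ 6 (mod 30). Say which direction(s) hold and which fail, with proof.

Neither implication holds.

Forward direction. This fails: take t = 16. Then 16 ≡ 6 (mod 10), but 16² = 256 ≡ 16 (mod 30), not 6.

Converse. This fails: take t = 24. Then 24² = 576 ≡ 6 (mod 30), yet 24 ≡ 4 (mod 10), not 6.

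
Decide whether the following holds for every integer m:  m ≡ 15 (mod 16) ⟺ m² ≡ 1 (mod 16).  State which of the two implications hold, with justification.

(⟹) Suppose m ≡ 15 (mod 16). Write m = 16j + 15. Then (16j + 15)² = 256j² + 480j + 225 = 16(16j² + 30j + 14) + 1, so m² ≡ 1 (mod 16).

(⟸) This fails: take m = 1. Then 1² = 1 ≡ 1 (mod 16), yet 1 ≡ 1 (mod 16), not 15.

Only the forward direction holds.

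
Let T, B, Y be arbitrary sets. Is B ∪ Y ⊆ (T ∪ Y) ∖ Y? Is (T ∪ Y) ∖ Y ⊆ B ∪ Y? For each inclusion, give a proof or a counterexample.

(⊆) fails and (⊇) fails.

(⊆) This inclusion fails. Take T = ∅, B = {1}, Y = ∅; then 1 ∈ B ∪ Y but 1 ∉ (T ∪ Y) ∖ Y.

(⊇) This inclusion fails. Take T = {1}, B = ∅, Y = ∅; then 1 ∈ (T ∪ Y) ∖ Y but 1 ∉ B ∪ Y.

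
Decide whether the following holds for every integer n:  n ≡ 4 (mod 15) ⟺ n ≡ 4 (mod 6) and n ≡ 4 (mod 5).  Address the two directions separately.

Only the reverse direction holds.

(⇒) This fails: n = 19 gives 19 ≡ 4 (mod 15) but 19 ≡ 1 (mod 6), so the conjunction on the right does not hold.

(⇐) Conversely, if n ≡ 4 (mod 6) and n ≡ 4 (mod 5), then by the Chinese remainder theorem n ≡ 4 (mod 30). Since 4 ≡ 4 (mod 15) and 15 ∣ 30, we get n ≡ 4 (mod 15).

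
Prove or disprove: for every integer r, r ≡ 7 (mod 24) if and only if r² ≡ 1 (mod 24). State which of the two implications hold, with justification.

Only the forward implication holds.

(→) Suppose r ≡ 7 (mod 24). Write r = 24j + 7. Then (24j + 7)² = 576j² + 336j + 49 = 24(24j² + 14j + 2) + 1, so r² ≡ 1 (mod 24).

(←) This fails: take r = 1. Then 1² = 1 ≡ 1 (mod 24), yet 1 ≡ 1 (mod 24), not 7.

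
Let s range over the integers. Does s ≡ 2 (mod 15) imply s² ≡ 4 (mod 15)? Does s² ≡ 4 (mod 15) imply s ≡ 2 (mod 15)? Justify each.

(⟸) This fails: take s = 7. Then 7² = 49 ≡ 4 (mod 15), yet 7 ≡ 7 (mod 15), not 2.

(⟹) Suppose s ≡ 2 (mod 15). Write s = 15j + 2. Then (15j + 2)² = 225j² + 60j + 4 = 15(15j² + 4j) + 4, so s² ≡ 4 (mod 15).

The forward direction holds; the converse fails.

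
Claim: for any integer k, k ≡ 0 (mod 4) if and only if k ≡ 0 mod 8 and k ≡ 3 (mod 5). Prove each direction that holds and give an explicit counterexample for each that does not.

(→) This fails: k = 0 gives 0 ≡ 0 (mod 4) but 0 ≡ 0 (mod 5), so the conjunction on the right does not hold.

(←) Conversely, if k ≡ 0 (mod 8) and k ≡ 3 (mod 5), then by the Chinese remainder theorem k ≡ 8 (mod 40). Since 8 ≡ 0 (mod 4) and 4 ∣ 40, we get k ≡ 0 (mod 4).

The forward direction fails; the converse holds.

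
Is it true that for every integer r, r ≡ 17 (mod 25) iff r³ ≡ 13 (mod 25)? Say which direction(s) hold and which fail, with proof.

Both directions hold.

(⇒) Suppose r ≡ 17 (mod 25). Write r = 25j + 17. Then (25j + 17)³ = 15625j³ + 31875j² + 21675j + 4913 = 25(625j³ + 1275j² + 867j + 196) + 13, so r³ ≡ 13 (mod 25).

(⇐) Conversely, suppose r³ ≡ 13 (mod 25). The only residue r in {0, …, 24} with r³ ≡ 13 (mod 25) is r = 17, so r ≡ 17 (mod 25).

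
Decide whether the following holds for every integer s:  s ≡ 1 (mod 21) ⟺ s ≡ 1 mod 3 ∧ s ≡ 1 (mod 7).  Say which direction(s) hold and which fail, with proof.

[⇐] If s ≡ 1 (mod 3) and s ≡ 1 (mod 7), then by the Chinese remainder theorem s ≡ 1 (mod 21). This is exactly s ≡ 1 (mod 21).

[⇒] Suppose s ≡ 1 (mod 21); write s = 21j + 1. Since 3 ∣ 21, reducing mod 3 gives s ≡ 1 (mod 3); since 7 ∣ 21, reducing mod 7 gives s ≡ 1 (mod 7).

Equivalent; both directions hold.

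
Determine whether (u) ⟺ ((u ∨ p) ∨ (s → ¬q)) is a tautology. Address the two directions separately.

(⇒) Assume the antecedent. If u is true, (u ∨ p) ∨ (s → ¬q) reduces to true regardless of the other variables. If u is false, the antecedent cannot hold. Either way (u ∨ p) ∨ (s → ¬q) holds.

(⇐) This fails. Under p = F, u = F, s = F, q = F, the left side is false but the right side is true.

Not equivalent: only (⇒) holds.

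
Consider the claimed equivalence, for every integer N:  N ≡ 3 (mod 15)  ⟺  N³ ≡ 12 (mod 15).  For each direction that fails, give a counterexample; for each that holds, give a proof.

Both implications hold.

(⇒) Suppose N ≡ 3 (mod 15). Write N = 15j + 3. Then (15j + 3)³ = 3375j³ + 2025j² + 405j + 27 = 15(225j³ + 135j² + 27j + 1) + 12, so N³ ≡ 12 (mod 15).

(⇐) Conversely, suppose N³ ≡ 12 (mod 15). The only residue r in {0, …, 14} with r³ ≡ 12 (mod 15) is r = 3, so N ≡ 3 (mod 15).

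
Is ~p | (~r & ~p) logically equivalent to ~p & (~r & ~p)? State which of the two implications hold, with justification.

(⇒) This fails. Under p = F, r = T, the left side is true but the right side is false.

(⇐) Assume the antecedent. If p is true, the antecedent cannot hold. If p is false, ~p | (~r & ~p) reduces to true regardless of the other variables. Either way ~p | (~r & ~p) holds.

(⇒) fails; (⇐) holds.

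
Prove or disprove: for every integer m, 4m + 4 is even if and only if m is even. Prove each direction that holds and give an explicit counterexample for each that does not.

[⇒] This fails: take m = 7. Then 4m + 4 = 32, which is even, yet m = 7 is odd, not even.

[⇐] Suppose m is even. Since 4 is even, 4m is even for every m, so 4m + 4 has the same parity as 4, which is even. Hence 4m + 4 is even.

The forward direction fails; the converse holds.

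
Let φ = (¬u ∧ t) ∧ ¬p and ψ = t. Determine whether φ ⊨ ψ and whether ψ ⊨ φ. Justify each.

[⇒] Assume the antecedent. If u is true, the antecedent cannot hold. If u is false, the antecedent forces (u = F, p = F, t = T), and t holds there. Either way t holds.

[⇐] This fails. Under u = T, p = F, t = T, the left side is false but the right side is true.

Not equivalent: only (⇒) holds.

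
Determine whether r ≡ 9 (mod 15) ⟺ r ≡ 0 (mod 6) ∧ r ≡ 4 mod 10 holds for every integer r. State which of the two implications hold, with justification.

[⇐] If r ≡ 0 (mod 6) and r ≡ 4 (mod 10), then by the Chinese remainder theorem r ≡ 24 (mod 30). Since 24 ≡ 9 (mod 15) and 15 ∣ 30, we get r ≡ 9 (mod 15).

[⇒] This fails: r = 9 gives 9 ≡ 9 (mod 15) but 9 ≡ 3 (mod 6), so the conjunction on the right does not hold.

(⇒) fails; (⇐) holds.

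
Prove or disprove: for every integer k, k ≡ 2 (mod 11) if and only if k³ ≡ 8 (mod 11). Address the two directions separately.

(⟹) Suppose k ≡ 2 (mod 11). Write k = 11j + 2. Then (11j + 2)³ = 1331j³ + 726j² + 132j + 8 = 11(121j³ + 66j² + 12j) + 8, so k³ ≡ 8 (mod 11).

(⟸) For the converse, argue contrapositively. If k ≢ 2 (mod 11), then k is congruent to one of 0, 1, 3, 4, 5, 6, 7, 8, 9, 10 modulo 11, and these give k³ ≡ 0, 1, 5, 9, 4, 7, 2, 6, 3, 10 respectively — never 8.

Both directions hold; the statement is true.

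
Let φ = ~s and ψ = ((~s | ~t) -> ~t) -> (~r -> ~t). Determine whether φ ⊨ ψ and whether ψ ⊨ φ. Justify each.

(⇐) This fails. Under r = F, t = F, s = T, the left side is false but the right side is true.

(⇒) Assume the antecedent. If r is true, the consequent reduces to true regardless of the other variables. If r is false, the antecedent forces (r = F, t = F, s = F) or (r = F, t = T, s = F), and the consequent holds there. Either way the consequent holds.

Only the forward implication holds.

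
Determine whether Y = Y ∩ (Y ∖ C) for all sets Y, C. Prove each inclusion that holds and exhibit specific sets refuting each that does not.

Reverse inclusion. Let x ∈ Y ∩ (Y ∖ C). Then x ∈ Y and x ∉ C, from which x ∈ Y.

Forward inclusion. This inclusion fails. Take Y = {1}, C = {1}; then 1 ∈ Y but 1 ∉ Y ∩ (Y ∖ C).

(⊆) fails; (⊇) holds.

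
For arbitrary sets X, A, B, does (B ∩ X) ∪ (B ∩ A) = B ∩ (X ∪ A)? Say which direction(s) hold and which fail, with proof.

Forward inclusion. Let x ∈ (B ∩ X) ∪ (B ∩ A). Then either x ∈ X ∩ B and x ∉ A; or x ∈ A ∩ B and x ∉ X; or x ∈ X ∩ A ∩ B. In each case x ∈ B ∩ (X ∪ A), so (B ∩ X) ∪ (B ∩ A) ⊆ B ∩ (X ∪ A).

Reverse inclusion. Let x ∈ B ∩ (X ∪ A). Then either x ∈ X ∩ B and x ∉ A; or x ∈ A ∩ B and x ∉ X; or x ∈ X ∩ A ∩ B. In each case x ∈ (B ∩ X) ∪ (B ∩ A), so B ∩ (X ∪ A) ⊆ (B ∩ X) ∪ (B ∩ A).

The two sets are equal.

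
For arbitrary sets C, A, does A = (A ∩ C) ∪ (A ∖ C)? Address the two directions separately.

(⊇) Let x ∈ (A ∩ C) ∪ (A ∖ C). Then either x ∈ A and x ∉ C; or x ∈ C ∩ A. In each case x ∈ A, so (A ∩ C) ∪ (A ∖ C) ⊆ A.

(⊆) Let x ∈ A. Then either x ∈ A and x ∉ C; or x ∈ C ∩ A. In each case x ∈ (A ∩ C) ∪ (A ∖ C), so A ⊆ (A ∩ C) ∪ (A ∖ C).

Both inclusions hold; the sets are equal.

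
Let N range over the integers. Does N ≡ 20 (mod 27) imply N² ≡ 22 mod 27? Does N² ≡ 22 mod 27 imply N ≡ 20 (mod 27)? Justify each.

Only the forward direction holds.

(⇐) This fails: take N = 7. Then 7² = 49 ≡ 22 (mod 27), yet 7 ≡ 7 (mod 27), not 20.

(⇒) Suppose N ≡ 20 (mod 27). Write N = 27j + 20. Then (27j + 20)² = 729j² + 1080j + 400 = 27(27j² + 40j + 14) + 22, so N² ≡ 22 (mod 27).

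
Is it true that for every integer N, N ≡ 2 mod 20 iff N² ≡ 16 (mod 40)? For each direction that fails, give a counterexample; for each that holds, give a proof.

(⇒) This fails: take N = 2. Then 2 ≡ 2 (mod 20), but 2² = 4 ≡ 4 (mod 40), not 16.

(⇐) This fails: take N = 4. Then 4² = 16 ≡ 16 (mod 40), yet 4 ≡ 4 (mod 20), not 2.

Neither direction holds.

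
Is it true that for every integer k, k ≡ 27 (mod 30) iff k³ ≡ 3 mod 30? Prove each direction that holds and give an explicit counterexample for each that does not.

The biconditional holds.

(←) Suppose k³ ≡ 3 (mod 30). The only residue r in {0, …, 29} with r³ ≡ 3 (mod 30) is r = 27, so k ≡ 27 (mod 30).

(→) Suppose k ≡ 27 (mod 30). Write k = 30j + 27. Then (30j + 27)³ = 27000j³ + 72900j² + 65610j + 19683 = 30(900j³ + 2430j² + 2187j + 656) + 3, so k³ ≡ 3 (mod 30).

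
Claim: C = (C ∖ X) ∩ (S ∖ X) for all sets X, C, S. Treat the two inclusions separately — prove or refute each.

(⟹) This inclusion fails. Take X = ∅, C = {1}, S = ∅; then 1 ∈ C but 1 ∉ (C ∖ X) ∩ (S ∖ X).

(⟸) Let x ∈ (C ∖ X) ∩ (S ∖ X). Then x ∈ C ∩ S and x ∉ X, from which x ∈ C.

(⊆) fails; (⊇) holds.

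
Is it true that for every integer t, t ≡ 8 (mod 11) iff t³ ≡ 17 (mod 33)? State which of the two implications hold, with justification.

(⇒) This fails: take t = 19. Then 19 ≡ 8 (mod 11), but 19³ = 6859 ≡ 28 (mod 33), not 17.

(⇐) Conversely, the residues r modulo 33 with r³ ≡ 17 (mod 33) are exactly {8}, and each is ≡ 8 (mod 11).

(⇒) fails; (⇐) holds.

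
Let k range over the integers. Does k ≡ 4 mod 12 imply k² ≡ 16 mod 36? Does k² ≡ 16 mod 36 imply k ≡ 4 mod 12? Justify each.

Neither direction holds.

Forward direction. This fails: take k = 16. Then 16 ≡ 4 (mod 12), but 16² = 256 ≡ 4 (mod 36), not 16.

Converse. This fails: take k = 14. Then 14² = 196 ≡ 16 (mod 36), yet 14 ≡ 2 (mod 12), not 4.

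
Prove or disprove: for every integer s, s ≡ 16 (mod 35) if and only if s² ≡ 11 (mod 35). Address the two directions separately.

(→) Suppose s ≡ 16 (mod 35). Write s = 35j + 16. Then (35j + 16)² = 1225j² + 1120j + 256 = 35(35j² + 32j + 7) + 11, so s² ≡ 11 (mod 35).

(←) This fails: take s = 9. Then 9² = 81 ≡ 11 (mod 35), yet 9 ≡ 9 (mod 35), not 16.

Not equivalent: only (⇒) holds.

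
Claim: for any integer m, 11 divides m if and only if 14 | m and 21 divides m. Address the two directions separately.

Neither direction holds.

[⇒] This fails: take m = 11. Certainly 11 ∣ 11, but 14 ∤ 11.

[⇐] This fails: take m = 42. Both 14 ∣ 42 and 21 ∣ 42, yet 42 is not a multiple of 11 (since 42 = 3·11 + 9), so 11 ∤ 42.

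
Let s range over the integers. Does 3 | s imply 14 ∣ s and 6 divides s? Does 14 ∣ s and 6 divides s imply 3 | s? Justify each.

(⟹) This fails: take s = 3. Certainly 3 ∣ 3, but 14 ∤ 3.

(⟸) Suppose 14 ∣ s and 6 ∣ s. Any common multiple of 14 and 6 is a multiple of their lcm; here lcm(14, 6) = 14·6/gcd(14, 6) = 84/2 = 42, so 42 ∣ s. Since 3 ∣ 42, it follows that 3 ∣ s.

Not equivalent: only (⇐) holds.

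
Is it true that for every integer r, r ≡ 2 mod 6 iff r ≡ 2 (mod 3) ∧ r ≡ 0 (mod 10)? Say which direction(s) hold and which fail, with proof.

Only the reverse direction holds.

(→) This fails: r = 2 gives 2 ≡ 2 (mod 6) but 2 ≡ 2 (mod 10), so the conjunction on the right does not hold.

(←) Conversely, if r ≡ 2 (mod 3) and r ≡ 0 (mod 10), then by the Chinese remainder theorem r ≡ 20 (mod 30). Since 20 ≡ 2 (mod 6) and 6 ∣ 30, we get r ≡ 2 (mod 6).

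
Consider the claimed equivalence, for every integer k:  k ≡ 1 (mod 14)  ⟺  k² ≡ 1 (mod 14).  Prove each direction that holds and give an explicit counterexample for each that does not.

(⇒) Suppose k ≡ 1 (mod 14). Write k = 14j + 1. Then (14j + 1)² = 196j² + 28j + 1 = 14(14j² + 2j) + 1, so k² ≡ 1 (mod 14).

(⇐) This fails: take k = 13. Then 13² = 169 ≡ 1 (mod 14), yet 13 ≡ 13 (mod 14), not 1.

Not equivalent: only (⇒) holds.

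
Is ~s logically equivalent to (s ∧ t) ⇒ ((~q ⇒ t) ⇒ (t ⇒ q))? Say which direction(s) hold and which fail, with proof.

(⟹) Assume the antecedent. If s is true, the antecedent cannot hold. If s is false, (s ∧ t) ⇒ ((~q ⇒ t) ⇒ (t ⇒ q)) reduces to true regardless of the other variables. Either way (s ∧ t) ⇒ ((~q ⇒ t) ⇒ (t ⇒ q)) holds.

(⟸) This fails. Under s = T, q = F, t = F, the left side is false but the right side is true.

Only the forward implication holds.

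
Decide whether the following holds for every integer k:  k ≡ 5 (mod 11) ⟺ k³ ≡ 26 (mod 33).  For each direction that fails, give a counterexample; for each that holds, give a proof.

(→) This fails: take k = 16. Then 16 ≡ 5 (mod 11), but 16³ = 4096 ≡ 4 (mod 33), not 26.

(←) Conversely, the residues r modulo 33 with r³ ≡ 26 (mod 33) are exactly {5}, and each is ≡ 5 (mod 11).

(⇒) fails; (⇐) holds.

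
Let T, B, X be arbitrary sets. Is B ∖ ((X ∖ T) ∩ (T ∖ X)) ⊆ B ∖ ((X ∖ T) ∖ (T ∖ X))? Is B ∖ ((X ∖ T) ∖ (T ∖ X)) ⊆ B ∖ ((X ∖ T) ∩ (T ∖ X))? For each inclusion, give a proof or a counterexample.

(⟹) This inclusion fails. Take T = ∅, B = {1}, X = {1}; then 1 ∈ B ∖ ((X ∖ T) ∩ (T ∖ X)) but 1 ∉ B ∖ ((X ∖ T) ∖ (T ∖ X)).

(⟸) Let x ∈ B ∖ ((X ∖ T) ∖ (T ∖ X)). Then either x ∈ B and x ∉ T, X; or x ∈ T ∩ B and x ∉ X; or x ∈ T ∩ B ∩ X. In each case x ∈ B ∖ ((X ∖ T) ∩ (T ∖ X)), so B ∖ ((X ∖ T) ∖ (T ∖ X)) ⊆ B ∖ ((X ∖ T) ∩ (T ∖ X)).

The sets are not equal: only the reverse inclusion holds.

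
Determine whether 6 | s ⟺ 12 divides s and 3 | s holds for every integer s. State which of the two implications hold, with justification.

The forward direction fails; the converse holds.

Converse. Suppose 12 ∣ s and 3 ∣ s. Any common multiple of 12 and 3 is a multiple of their lcm; here lcm(12, 3) = 12·3/gcd(12, 3) = 36/3 = 12, so 12 ∣ s. Since 6 ∣ 12, it follows that 6 ∣ s.

Forward direction. This fails: take s = 6. Certainly 6 ∣ 6, but 12 ∤ 6.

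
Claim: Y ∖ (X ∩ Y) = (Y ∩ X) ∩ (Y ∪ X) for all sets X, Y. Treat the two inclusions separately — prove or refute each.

(⊆) This inclusion fails. Take X = ∅, Y = {1}; then 1 ∈ Y ∖ (X ∩ Y) but 1 ∉ (Y ∩ X) ∩ (Y ∪ X).

(⊇) This inclusion fails. Take X = {1}, Y = {1}; then 1 ∈ (Y ∩ X) ∩ (Y ∪ X) but 1 ∉ Y ∖ (X ∩ Y).

(⊆) fails and (⊇) fails.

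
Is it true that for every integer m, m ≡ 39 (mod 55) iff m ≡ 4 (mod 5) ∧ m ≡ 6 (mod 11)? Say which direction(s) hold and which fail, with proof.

Equivalent; both directions hold.

[⇒] Suppose m ≡ 39 (mod 55); write m = 55j + 39. Since 5 ∣ 55, reducing mod 5 gives m ≡ 39 ≡ 4 (mod 5); since 11 ∣ 55, reducing mod 11 gives m ≡ 39 ≡ 6 (mod 11).

[⇐] Conversely, if m ≡ 4 (mod 5) and m ≡ 6 (mod 11), then by the Chinese remainder theorem m ≡ 39 (mod 55). This is exactly m ≡ 39 (mod 55).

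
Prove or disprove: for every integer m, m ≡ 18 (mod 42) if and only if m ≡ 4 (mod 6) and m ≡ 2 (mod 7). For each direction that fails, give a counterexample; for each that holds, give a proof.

Both directions fail.

[⇒] This fails: m = 18 gives 18 ≡ 18 (mod 42) but 18 ≡ 0 (mod 6), so the conjunction on the right does not hold.

[⇐] This fails: m = 16 satisfies both congruences on the right (16 ≡ 4 mod 6 and 16 ≡ 2 mod 7) yet 16 ≡ 16 (mod 42), not 18.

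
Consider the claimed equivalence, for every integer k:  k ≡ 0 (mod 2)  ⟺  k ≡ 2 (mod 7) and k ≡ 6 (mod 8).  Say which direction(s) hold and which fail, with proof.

The forward direction fails; the converse holds.

(←) If k ≡ 2 (mod 7) and k ≡ 6 (mod 8), then by the Chinese remainder theorem k ≡ 30 (mod 56). Since 30 ≡ 0 (mod 2) and 2 ∣ 56, we get k ≡ 0 (mod 2).

(→) This fails: k = 0 gives 0 ≡ 0 (mod 2) but 0 ≡ 0 (mod 7), so the conjunction on the right does not hold.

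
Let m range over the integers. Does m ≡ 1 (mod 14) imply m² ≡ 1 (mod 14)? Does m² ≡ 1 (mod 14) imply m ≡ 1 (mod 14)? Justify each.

(⟸) This fails: take m = 13. Then 13² = 169 ≡ 1 (mod 14), yet 13 ≡ 13 (mod 14), not 1.

(⟹) Suppose m ≡ 1 (mod 14). Write m = 14j + 1. Then (14j + 1)² = 196j² + 28j + 1 = 14(14j² + 2j) + 1, so m² ≡ 1 (mod 14).

Not equivalent: only (⇒) holds.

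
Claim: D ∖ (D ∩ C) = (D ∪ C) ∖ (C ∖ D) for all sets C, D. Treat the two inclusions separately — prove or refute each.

(⟹) Let x ∈ D ∖ (D ∩ C). Then x ∈ D and x ∉ C, from which x ∈ (D ∪ C) ∖ (C ∖ D).

(⟸) This inclusion fails. Take C = {1}, D = {1}; then 1 ∈ (D ∪ C) ∖ (C ∖ D) but 1 ∉ D ∖ (D ∩ C).

Only the forward inclusion holds.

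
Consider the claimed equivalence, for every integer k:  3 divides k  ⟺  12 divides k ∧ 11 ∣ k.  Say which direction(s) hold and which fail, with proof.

(⇒) fails; (⇐) holds.

Forward direction. This fails: take k = 3. Certainly 3 ∣ 3, but 12 ∤ 3.

Converse. Suppose 12 ∣ k and 11 ∣ k. Any common multiple of 12 and 11 is a multiple of their lcm; here gcd(12, 11) = 1, so lcm(12, 11) = 12·11 = 132, so 132 ∣ k. Since 3 ∣ 132, it follows that 3 ∣ k.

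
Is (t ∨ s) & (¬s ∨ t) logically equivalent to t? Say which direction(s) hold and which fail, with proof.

Both directions hold; the statement is true.

[⇒] Assume the antecedent. If s is true, the antecedent forces (s = T, t = T), and t holds there. If s is false, the antecedent forces (s = F, t = T), and t holds there. Either way t holds.

[⇐] Assume the antecedent. If s is true, the antecedent forces (s = T, t = T), and (t ∨ s) & (¬s ∨ t) holds there. If s is false, the antecedent forces (s = F, t = T), and (t ∨ s) & (¬s ∨ t) holds there. Either way (t ∨ s) & (¬s ∨ t) holds.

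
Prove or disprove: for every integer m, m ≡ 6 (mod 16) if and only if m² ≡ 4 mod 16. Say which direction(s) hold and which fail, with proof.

[⇒] Suppose m ≡ 6 (mod 16). Write m = 16j + 6. Then (16j + 6)² = 256j² + 192j + 36 = 16(16j² + 12j + 2) + 4, so m² ≡ 4 (mod 16).

[⇐] This fails: take m = 2. Then 2² = 4 ≡ 4 (mod 16), yet 2 ≡ 2 (mod 16), not 6.

The forward direction holds; the converse fails.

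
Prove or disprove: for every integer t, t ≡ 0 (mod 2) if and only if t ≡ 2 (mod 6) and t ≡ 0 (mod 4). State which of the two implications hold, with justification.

Only the reverse direction holds.

[⇒] This fails: t = 0 gives 0 ≡ 0 (mod 2) but 0 ≡ 0 (mod 6), so the conjunction on the right does not hold.

[⇐] Conversely, if t ≡ 2 (mod 6) and t ≡ 0 (mod 4), then by the Chinese remainder theorem t ≡ 8 (mod 12). Since 8 ≡ 0 (mod 2) and 2 ∣ 12, we get t ≡ 0 (mod 2).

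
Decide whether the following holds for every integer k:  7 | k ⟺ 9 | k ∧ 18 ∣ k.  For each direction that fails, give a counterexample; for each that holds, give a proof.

(⇒) fails and (⇐) fails.

Forward direction. This fails: take k = 7. Certainly 7 ∣ 7, but 9 ∤ 7.

Converse. This fails: take k = 18. Both 9 ∣ 18 and 18 ∣ 18, yet 18 is not a multiple of 7 (since 18 = 2·7 + 4), so 7 ∤ 18.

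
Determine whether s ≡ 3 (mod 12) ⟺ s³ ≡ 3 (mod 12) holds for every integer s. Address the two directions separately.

Forward direction. Suppose s ≡ 3 (mod 12). Write s = 12j + 3. Then (12j + 3)³ = 1728j³ + 1296j² + 324j + 27 = 12(144j³ + 108j² + 27j + 2) + 3, so s³ ≡ 3 (mod 12).

Converse. For the converse, argue contrapositively. If s ≢ 3 (mod 12), then s is congruent to one of 0, 1, 2, 4, 5, 6, 7, 8, 9, 10, 11 modulo 12, and these give s³ ≡ 0, 1, 8, 4, 5, 0, 7, 8, 9, 4, 11 respectively — never 3.

The biconditional holds.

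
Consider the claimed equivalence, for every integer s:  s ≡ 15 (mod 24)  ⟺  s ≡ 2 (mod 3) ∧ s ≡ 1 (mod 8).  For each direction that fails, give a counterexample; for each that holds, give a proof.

(⟹) This fails: s = 15 gives 15 ≡ 15 (mod 24) but 15 ≡ 0 (mod 3), so the conjunction on the right does not hold.

(⟸) This fails: s = 17 satisfies both congruences on the right (17 ≡ 2 mod 3 and 17 ≡ 1 mod 8) yet 17 ≡ 17 (mod 24), not 15.

(⇒) fails and (⇐) fails.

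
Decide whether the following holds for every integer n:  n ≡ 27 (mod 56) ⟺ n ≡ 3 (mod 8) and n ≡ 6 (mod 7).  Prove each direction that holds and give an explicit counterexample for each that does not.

Forward direction. Suppose n ≡ 27 (mod 56); write n = 56j + 27. Since 8 ∣ 56, reducing mod 8 gives n ≡ 27 ≡ 3 (mod 8); since 7 ∣ 56, reducing mod 7 gives n ≡ 27 ≡ 6 (mod 7).

Converse. If n ≡ 3 (mod 8) and n ≡ 6 (mod 7), then by the Chinese remainder theorem n ≡ 27 (mod 56). This is exactly n ≡ 27 (mod 56).

The biconditional holds.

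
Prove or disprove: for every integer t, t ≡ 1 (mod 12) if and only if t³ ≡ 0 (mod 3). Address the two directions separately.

Neither implication holds.

(⇒) This fails: take t = 1. Then 1 ≡ 1 (mod 12), but 1³ = 1 ≡ 1 (mod 3), not 0.

(⇐) This fails: take t = 0. Then 0³ = 0 ≡ 0 (mod 3), yet 0 ≡ 0 (mod 12), not 1.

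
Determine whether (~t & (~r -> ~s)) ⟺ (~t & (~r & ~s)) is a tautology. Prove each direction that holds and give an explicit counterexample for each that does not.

(⟹) This fails. Under r = T, s = F, t = F, the left side is true but the right side is false.

(⟸) Assume the antecedent. If r is true, the antecedent cannot hold. If r is false, the antecedent forces (r = F, s = F, t = F), and ~t & (~r -> ~s) holds there. Either way ~t & (~r -> ~s) holds.

The forward direction fails; the converse holds.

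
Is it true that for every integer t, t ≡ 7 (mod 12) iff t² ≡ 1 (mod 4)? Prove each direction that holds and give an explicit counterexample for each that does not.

(⇒) holds; (⇐) fails.

(→) Suppose t ≡ 7 (mod 12). Then t² ≡ 7² = 49 (mod 12), and since 4 ∣ 12, also t² ≡ 1 (mod 4).

(←) This fails: take t = 1. Then 1² = 1 ≡ 1 (mod 4), yet 1 ≡ 1 (mod 12), not 7.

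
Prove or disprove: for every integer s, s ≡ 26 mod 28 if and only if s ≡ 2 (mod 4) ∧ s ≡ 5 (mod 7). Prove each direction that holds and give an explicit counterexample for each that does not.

[⇐] If s ≡ 2 (mod 4) and s ≡ 5 (mod 7), then by the Chinese remainder theorem s ≡ 26 (mod 28). This is exactly s ≡ 26 (mod 28).

[⇒] Suppose s ≡ 26 (mod 28); write s = 28j + 26. Since 4 ∣ 28, reducing mod 4 gives s ≡ 26 ≡ 2 (mod 4); since 7 ∣ 28, reducing mod 7 gives s ≡ 26 ≡ 5 (mod 7).

Both implications hold.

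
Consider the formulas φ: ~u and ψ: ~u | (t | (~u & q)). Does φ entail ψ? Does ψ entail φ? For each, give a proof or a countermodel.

Converse. This fails. Under q = F, t = T, u = T, the left side is false but the right side is true.

Forward direction. Assume the antecedent. If q is true, the antecedent forces (q = T, t = F, u = F) or (q = T, t = T, u = F), and ~u | (t | (~u & q)) holds there. If q is false, the antecedent forces (q = F, t = F, u = F) or (q = F, t = T, u = F), and ~u | (t | (~u & q)) holds there. Either way ~u | (t | (~u & q)) holds.

Only the forward implication holds.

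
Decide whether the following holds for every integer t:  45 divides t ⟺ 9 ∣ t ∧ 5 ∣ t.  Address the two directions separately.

(⇒) If 45 ∣ t, write t = 45q. Since 45 = 5·9, t = 9·(5q), so 9 ∣ t; and since 45 = 9·5, t = 5·(9q), so 5 ∣ t.

(⇐) Suppose 9 ∣ t and 5 ∣ t. Any common multiple of 9 and 5 is a multiple of their lcm; here gcd(9, 5) = 1, so lcm(9, 5) = 9·5 = 45, so 45 ∣ t.

Equivalent; both directions hold.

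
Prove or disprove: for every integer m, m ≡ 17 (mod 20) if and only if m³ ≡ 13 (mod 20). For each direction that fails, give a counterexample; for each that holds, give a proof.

(→) Suppose m ≡ 17 (mod 20). Write m = 20j + 17. Then (20j + 17)³ = 8000j³ + 20400j² + 17340j + 4913 = 20(400j³ + 1020j² + 867j + 245) + 13, so m³ ≡ 13 (mod 20).

(←) Conversely, suppose m³ ≡ 13 (mod 20). The only residue r in {0, …, 19} with r³ ≡ 13 (mod 20) is r = 17, so m ≡ 17 (mod 20).

Both directions hold.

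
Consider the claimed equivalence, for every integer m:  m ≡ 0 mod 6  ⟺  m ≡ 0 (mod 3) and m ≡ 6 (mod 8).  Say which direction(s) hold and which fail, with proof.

[⇒] This fails: m = 0 gives 0 ≡ 0 (mod 6) but 0 ≡ 0 (mod 8), so the conjunction on the right does not hold.

[⇐] Conversely, if m ≡ 0 (mod 3) and m ≡ 6 (mod 8), then by the Chinese remainder theorem m ≡ 6 (mod 24). Since 6 ≡ 0 (mod 6) and 6 ∣ 24, we get m ≡ 0 (mod 6).

The forward direction fails; the converse holds.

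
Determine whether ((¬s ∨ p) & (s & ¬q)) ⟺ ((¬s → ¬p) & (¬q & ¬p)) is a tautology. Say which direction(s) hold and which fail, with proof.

Neither direction holds.

(⟹) This fails. Under s = T, q = F, p = T, the left side is true but the right side is false.

(⟸) This fails. Under s = F, q = F, p = F, the left side is false but the right side is true.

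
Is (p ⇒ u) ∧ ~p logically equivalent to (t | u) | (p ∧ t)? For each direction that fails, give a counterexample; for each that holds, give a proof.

Neither implication holds.

(→) This fails. Under t = F, u = F, p = F, the left side is true but the right side is false.

(←) This fails. Under t = T, u = F, p = T, the left side is false but the right side is true.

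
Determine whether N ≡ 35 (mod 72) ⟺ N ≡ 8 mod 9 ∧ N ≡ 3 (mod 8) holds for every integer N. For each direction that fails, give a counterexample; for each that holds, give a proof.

Both implications hold.

[⇒] Suppose N ≡ 35 (mod 72); write N = 72j + 35. Since 9 ∣ 72, reducing mod 9 gives N ≡ 35 ≡ 8 (mod 9); since 8 ∣ 72, reducing mod 8 gives N ≡ 35 ≡ 3 (mod 8).

[⇐] Conversely, if N ≡ 8 (mod 9) and N ≡ 3 (mod 8), then by the Chinese remainder theorem N ≡ 35 (mod 72). This is exactly N ≡ 35 (mod 72).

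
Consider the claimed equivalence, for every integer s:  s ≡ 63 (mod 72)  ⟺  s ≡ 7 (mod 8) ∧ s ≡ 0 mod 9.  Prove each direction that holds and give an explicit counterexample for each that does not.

[⇒] Suppose s ≡ 63 (mod 72); write s = 72j + 63. Since 8 ∣ 72, reducing mod 8 gives s ≡ 63 ≡ 7 (mod 8); since 9 ∣ 72, reducing mod 9 gives s ≡ 63 ≡ 0 (mod 9).

[⇐] Conversely, if s ≡ 7 (mod 8) and s ≡ 0 (mod 9), then by the Chinese remainder theorem s ≡ 63 (mod 72). This is exactly s ≡ 63 (mod 72).

Both directions hold; the statement is true.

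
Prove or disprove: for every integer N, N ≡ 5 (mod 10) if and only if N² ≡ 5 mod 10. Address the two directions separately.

(→) Suppose N ≡ 5 (mod 10). Write N = 10j + 5. Then (10j + 5)² = 100j² + 100j + 25 = 10(10j² + 10j + 2) + 5, so N² ≡ 5 (mod 10).

(←) For the converse, argue contrapositively. If N ≢ 5 (mod 10), then N is congruent to one of 0, 1, 2, 3, 4, 6, 7, 8, 9 modulo 10, and these give N² ≡ 0, 1, 4, 9, 6, 6, 9, 4, 1 respectively — never 5.

Both implications hold.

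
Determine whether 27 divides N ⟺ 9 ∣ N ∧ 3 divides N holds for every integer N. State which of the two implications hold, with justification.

Forward direction. If 27 ∣ N, write N = 27q. Since 27 = 3·9, N = 9·(3q), so 9 ∣ N; and since 27 = 9·3, N = 3·(9q), so 3 ∣ N.

Converse. This fails: take N = 9. Both 9 ∣ 9 and 3 ∣ 9, yet 9 is not a multiple of 27 (since 9 = 0·27 + 9), so 27 ∤ 9.

The forward direction holds; the converse fails.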